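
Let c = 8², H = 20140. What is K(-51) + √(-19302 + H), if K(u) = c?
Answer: 64 + √838 ≈ 92.948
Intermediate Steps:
c = 64
K(u) = 64
K(-51) + √(-19302 + H) = 64 + √(-19302 + 20140) = 64 + √838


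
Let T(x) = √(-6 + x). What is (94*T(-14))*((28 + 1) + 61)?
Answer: 16920*I*√5 ≈ 37834.0*I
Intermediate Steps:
(94*T(-14))*((28 + 1) + 61) = (94*√(-6 - 14))*((28 + 1) + 61) = (94*√(-20))*(29 + 61) = (94*(2*I*√5))*90 = (188*I*√5)*90 = 16920*I*√5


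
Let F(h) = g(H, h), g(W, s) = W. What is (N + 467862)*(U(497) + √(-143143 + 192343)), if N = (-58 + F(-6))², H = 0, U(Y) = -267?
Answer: -125817342 + 9424520*√123 ≈ -2.1294e+7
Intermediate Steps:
F(h) = 0
N = 3364 (N = (-58 + 0)² = (-58)² = 3364)
(N + 467862)*(U(497) + √(-143143 + 192343)) = (3364 + 467862)*(-267 + √(-143143 + 192343)) = 471226*(-267 + √49200) = 471226*(-267 + 20*√123) = -125817342 + 9424520*√123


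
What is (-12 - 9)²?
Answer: 441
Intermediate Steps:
(-12 - 9)² = (-21)² = 441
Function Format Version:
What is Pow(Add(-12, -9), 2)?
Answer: 441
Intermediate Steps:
Pow(Add(-12, -9), 2) = Pow(-21, 2) = 441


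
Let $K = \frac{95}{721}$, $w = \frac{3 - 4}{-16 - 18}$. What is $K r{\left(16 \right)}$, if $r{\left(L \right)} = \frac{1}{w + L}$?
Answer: $\frac{646}{78589} \approx 0.00822$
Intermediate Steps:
$w = \frac{1}{34}$ ($w = - \frac{1}{-34} = \left(-1\right) \left(- \frac{1}{34}\right) = \frac{1}{34} \approx 0.029412$)
$K = \frac{95}{721}$ ($K = 95 \cdot \frac{1}{721} = \frac{95}{721} \approx 0.13176$)
$r{\left(L \right)} = \frac{1}{\frac{1}{34} + L}$
$K r{\left(16 \right)} = \frac{95 \frac{34}{1 + 34 \cdot 16}}{721} = \frac{95 \frac{34}{1 + 544}}{721} = \frac{95 \cdot \frac{34}{545}}{721} = \frac{95 \cdot 34 \cdot \frac{1}{545}}{721} = \frac{95}{721} \cdot \frac{34}{545} = \frac{646}{78589}$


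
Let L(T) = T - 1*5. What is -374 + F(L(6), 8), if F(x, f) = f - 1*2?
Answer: -368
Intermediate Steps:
L(T) = -5 + T (L(T) = T - 5 = -5 + T)
F(x, f) = -2 + f (F(x, f) = f - 2 = -2 + f)
-374 + F(L(6), 8) = -374 + (-2 + 8) = -374 + 6 = -368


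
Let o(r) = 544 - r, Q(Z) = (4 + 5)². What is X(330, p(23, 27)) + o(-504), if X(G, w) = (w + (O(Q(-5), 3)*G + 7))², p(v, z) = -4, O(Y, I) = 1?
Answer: 111937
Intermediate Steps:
Q(Z) = 81 (Q(Z) = 9² = 81)
X(G, w) = (7 + G + w)² (X(G, w) = (w + (1*G + 7))² = (w + (G + 7))² = (w + (7 + G))² = (7 + G + w)²)
X(330, p(23, 27)) + o(-504) = (7 + 330 - 4)² + (544 - 1*(-504)) = 333² + (544 + 504) = 110889 + 1048 = 111937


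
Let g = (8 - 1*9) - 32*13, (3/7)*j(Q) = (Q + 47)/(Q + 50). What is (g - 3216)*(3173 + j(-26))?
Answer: -92279411/8 ≈ -1.1535e+7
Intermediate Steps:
j(Q) = 7*(47 + Q)/(3*(50 + Q)) (j(Q) = 7*((Q + 47)/(Q + 50))/3 = 7*((47 + Q)/(50 + Q))/3 = 7*(47 + Q)/(3*(50 + Q)))
g = -417 (g = (8 - 9) - 416 = -1 - 416 = -417)
(g - 3216)*(3173 + j(-26)) = (-417 - 3216)*(3173 + 7*(47 - 26)/(3*(50 - 26))) = -3633*(3173 + (7/3)*21/24) = -3633*(3173 + (7/3)*(1/24)*21) = -3633*(3173 + 49/24) = -3633*76201/24 = -92279411/8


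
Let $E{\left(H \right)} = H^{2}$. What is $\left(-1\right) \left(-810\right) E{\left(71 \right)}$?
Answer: $4083210$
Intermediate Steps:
$\left(-1\right) \left(-810\right) E{\left(71 \right)} = \left(-1\right) \left(-810\right) 71^{2} = 810 \cdot 5041 = 4083210$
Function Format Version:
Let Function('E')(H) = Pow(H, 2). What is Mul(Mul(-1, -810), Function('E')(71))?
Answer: 4083210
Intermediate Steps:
Mul(Mul(-1, -810), Function('E')(71)) = Mul(Mul(-1, -810), Pow(71, 2)) = Mul(810, 5041) = 4083210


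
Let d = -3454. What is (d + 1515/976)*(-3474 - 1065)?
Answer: 15294564471/976 ≈ 1.5671e+7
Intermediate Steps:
(d + 1515/976)*(-3474 - 1065) = (-3454 + 1515/976)*(-3474 - 1065) = (-3454 + 1515*(1/976))*(-4539) = (-3454 + 1515/976)*(-4539) = -3369589/976*(-4539) = 15294564471/976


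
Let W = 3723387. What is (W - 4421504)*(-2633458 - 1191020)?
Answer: 2669933107926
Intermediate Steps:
(W - 4421504)*(-2633458 - 1191020) = (3723387 - 4421504)*(-2633458 - 1191020) = -698117*(-3824478) = 2669933107926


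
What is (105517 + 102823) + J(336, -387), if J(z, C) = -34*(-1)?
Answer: 208374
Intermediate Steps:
J(z, C) = 34
(105517 + 102823) + J(336, -387) = (105517 + 102823) + 34 = 208340 + 34 = 208374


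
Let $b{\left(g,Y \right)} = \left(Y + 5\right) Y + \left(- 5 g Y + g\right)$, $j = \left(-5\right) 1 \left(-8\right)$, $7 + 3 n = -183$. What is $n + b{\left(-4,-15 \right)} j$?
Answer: $- \frac{18670}{3} \approx -6223.3$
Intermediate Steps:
$n = - \frac{190}{3}$ ($n = - \frac{7}{3} + \frac{1}{3} \left(-183\right) = - \frac{7}{3} - 61 = - \frac{190}{3} \approx -63.333$)
$j = 40$ ($j = \left(-5\right) \left(-8\right) = 40$)
$b{\left(g,Y \right)} = g + Y \left(5 + Y\right) - 5 Y g$ ($b{\left(g,Y \right)} = \left(5 + Y\right) Y - \left(- g + 5 Y g\right) = Y \left(5 + Y\right) - \left(- g + 5 Y g\right) = g + Y \left(5 + Y\right) - 5 Y g$)
$n + b{\left(-4,-15 \right)} j = - \frac{190}{3} + \left(-4 + \left(-15\right)^{2} + 5 \left(-15\right) - \left(-75\right) \left(-4\right)\right) 40 = - \frac{190}{3} + \left(-4 + 225 - 75 - 300\right) 40 = - \frac{190}{3} - 6160 = - \frac{18670}{3}$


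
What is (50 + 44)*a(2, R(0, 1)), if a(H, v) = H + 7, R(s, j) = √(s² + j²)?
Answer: 846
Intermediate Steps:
R(s, j) = √(j² + s²)
a(H, v) = 7 + H
(50 + 44)*a(2, R(0, 1)) = (50 + 44)*(7 + 2) = 94*9 = 846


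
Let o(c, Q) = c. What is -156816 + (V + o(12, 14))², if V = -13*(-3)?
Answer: -154215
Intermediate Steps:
V = 39
-156816 + (V + o(12, 14))² = -156816 + (39 + 12)² = -156816 + 51² = -156816 + 2601 = -154215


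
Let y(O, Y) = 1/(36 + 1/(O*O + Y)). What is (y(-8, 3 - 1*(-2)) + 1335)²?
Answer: 11006098191936/6175225 ≈ 1.7823e+6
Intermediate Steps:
y(O, Y) = 1/(36 + 1/(Y + O²)) (y(O, Y) = 1/(36 + 1/(O² + Y)) = 1/(36 + 1/(Y + O²)))
(y(-8, 3 - 1*(-2)) + 1335)² = (((3 - 1*(-2)) + (-8)²)/(1 + 36*(3 - 1*(-2)) + 36*(-8)²) + 1335)² = (((3 + 2) + 64)/(1 + 36*(3 + 2) + 36*64) + 1335)² = ((5 + 64)/(1 + 36*5 + 2304) + 1335)² = (69/(1 + 180 + 2304) + 1335)² = (69/2485 + 1335)² = (3317544/2485)² = 11006098191936/6175225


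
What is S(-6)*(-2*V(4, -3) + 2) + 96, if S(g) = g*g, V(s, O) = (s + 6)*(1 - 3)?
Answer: 1608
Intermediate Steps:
V(s, O) = -12 - 2*s (V(s, O) = (6 + s)*(-2) = -12 - 2*s)
S(g) = g²
S(-6)*(-2*V(4, -3) + 2) + 96 = (-6)²*(-2*(-12 - 2*4) + 2) + 96 = 36*(-2*(-12 - 8) + 2) + 96 = 36*(-2*(-20) + 2) + 96 = 36*(40 + 2) + 96 = 36*42 + 96 = 1512 + 96 = 1608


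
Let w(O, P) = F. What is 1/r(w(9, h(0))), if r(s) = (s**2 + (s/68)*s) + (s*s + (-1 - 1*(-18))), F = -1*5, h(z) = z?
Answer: 68/4581 ≈ 0.014844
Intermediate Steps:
F = -5
w(O, P) = -5
r(s) = 17 + 137*s**2/68 (r(s) = (s**2 + (s*(1/68))*s) + (s**2 + (-1 + 18)) = (s**2 + (s/68)*s) + (s**2 + 17) = (s**2 + s**2/68) + (17 + s**2) = 69*s**2/68 + (17 + s**2) = 17 + 137*s**2/68)
1/r(w(9, h(0))) = 1/(17 + (137/68)*(-5)**2) = 1/(17 + (137/68)*25) = 1/(17 + 3425/68) = 1/(4581/68) = 68/4581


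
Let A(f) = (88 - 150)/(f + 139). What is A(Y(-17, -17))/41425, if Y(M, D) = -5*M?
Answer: -31/4639600 ≈ -6.6816e-6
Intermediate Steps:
A(f) = -62/(139 + f)
A(Y(-17, -17))/41425 = -62/(139 - 5*(-17))/41425 = -62/(139 + 85)*(1/41425) = -62/224*(1/41425) = -62*1/224*(1/41425) = -31/112*1/41425 = -31/4639600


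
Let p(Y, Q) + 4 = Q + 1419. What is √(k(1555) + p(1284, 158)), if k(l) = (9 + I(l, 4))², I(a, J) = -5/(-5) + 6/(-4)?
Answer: √6581/2 ≈ 40.562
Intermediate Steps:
I(a, J) = -½ (I(a, J) = -5*(-⅕) + 6*(-¼) = 1 - 3/2 = -½)
k(l) = 289/4 (k(l) = (9 - ½)² = (17/2)² = 289/4)
p(Y, Q) = 1415 + Q (p(Y, Q) = -4 + (Q + 1419) = -4 + (1419 + Q) = 1415 + Q)
√(k(1555) + p(1284, 158)) = √(289/4 + (1415 + 158)) = √(289/4 + 1573) = √(6581/4) = √6581/2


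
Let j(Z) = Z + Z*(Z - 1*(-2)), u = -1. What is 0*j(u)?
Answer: 0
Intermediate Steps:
j(Z) = Z + Z*(2 + Z) (j(Z) = Z + Z*(Z + 2) = Z + Z*(2 + Z))
0*j(u) = 0*(-(3 - 1)) = 0*(-1*2) = 0*(-2) = 0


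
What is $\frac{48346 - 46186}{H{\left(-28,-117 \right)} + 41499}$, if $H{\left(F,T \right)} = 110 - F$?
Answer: $\frac{720}{13879} \approx 0.051877$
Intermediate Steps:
$\frac{48346 - 46186}{H{\left(-28,-117 \right)} + 41499} = \frac{48346 - 46186}{\left(110 - -28\right) + 41499} = \frac{2160}{\left(110 + 28\right) + 41499} = \frac{2160}{138 + 41499} = \frac{2160}{41637} = 2160 \cdot \frac{1}{41637} = \frac{720}{13879}$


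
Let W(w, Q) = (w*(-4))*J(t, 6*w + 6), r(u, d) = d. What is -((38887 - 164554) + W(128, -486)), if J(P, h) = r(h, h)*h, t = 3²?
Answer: 306852579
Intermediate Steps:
t = 9
J(P, h) = h² (J(P, h) = h*h = h²)
W(w, Q) = -4*w*(6 + 6*w)² (W(w, Q) = (w*(-4))*(6*w + 6)² = (-4*w)*(6 + 6*w)² = -4*w*(6 + 6*w)²)
-((38887 - 164554) + W(128, -486)) = -((38887 - 164554) - 144*128*(1 + 128)²) = -(-125667 - 144*128*129²) = -(-125667 - 144*128*16641) = -(-125667 - 306726912) = -1*(-306852579) = 306852579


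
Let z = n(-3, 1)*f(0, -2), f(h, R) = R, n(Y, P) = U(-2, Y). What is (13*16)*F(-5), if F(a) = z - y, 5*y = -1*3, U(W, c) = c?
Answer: 6864/5 ≈ 1372.8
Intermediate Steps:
n(Y, P) = Y
y = -⅗ (y = (-1*3)/5 = (⅕)*(-3) = -⅗ ≈ -0.60000)
z = 6 (z = -3*(-2) = 6)
F(a) = 33/5 (F(a) = 6 - 1*(-⅗) = 6 + ⅗ = 33/5)
(13*16)*F(-5) = (13*16)*(33/5) = 208*(33/5) = 6864/5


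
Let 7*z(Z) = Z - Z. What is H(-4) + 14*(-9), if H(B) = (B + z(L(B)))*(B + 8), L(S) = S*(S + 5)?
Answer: -142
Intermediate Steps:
L(S) = S*(5 + S)
z(Z) = 0 (z(Z) = (Z - Z)/7 = (⅐)*0 = 0)
H(B) = B*(8 + B) (H(B) = (B + 0)*(B + 8) = B*(8 + B))
H(-4) + 14*(-9) = -4*(8 - 4) + 14*(-9) = -4*4 - 126 = -16 - 126 = -142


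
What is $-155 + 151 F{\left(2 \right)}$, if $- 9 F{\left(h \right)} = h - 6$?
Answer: $- \frac{791}{9} \approx -87.889$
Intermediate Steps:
$F{\left(h \right)} = \frac{2}{3} - \frac{h}{9}$ ($F{\left(h \right)} = - \frac{h - 6}{9} = - \frac{-6 + h}{9} = \frac{2}{3} - \frac{h}{9}$)
$-155 + 151 F{\left(2 \right)} = -155 + 151 \left(\frac{2}{3} - \frac{2}{9}\right) = -155 + 151 \cdot \frac{4}{9} = -155 + \frac{604}{9} = - \frac{791}{9}$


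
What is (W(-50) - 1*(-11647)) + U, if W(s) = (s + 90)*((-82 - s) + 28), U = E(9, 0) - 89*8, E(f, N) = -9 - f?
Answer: 10757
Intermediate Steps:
U = -730 (U = (-9 - 1*9) - 89*8 = (-9 - 9) - 712 = -18 - 712 = -730)
W(s) = (-54 - s)*(90 + s) (W(s) = (90 + s)*(-54 - s) = (-54 - s)*(90 + s))
(W(-50) - 1*(-11647)) + U = ((-4860 - 1*(-50)² - 144*(-50)) - 1*(-11647)) - 730 = ((-4860 - 1*2500 + 7200) + 11647) - 730 = ((-4860 - 2500 + 7200) + 11647) - 730 = (-160 + 11647) - 730 = 11487 - 730 = 10757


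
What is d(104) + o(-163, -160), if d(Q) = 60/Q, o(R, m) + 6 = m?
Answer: -4301/26 ≈ -165.42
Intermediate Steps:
o(R, m) = -6 + m
d(104) + o(-163, -160) = 60/104 + (-6 - 160) = 60*(1/104) - 166 = 15/26 - 166 = -4301/26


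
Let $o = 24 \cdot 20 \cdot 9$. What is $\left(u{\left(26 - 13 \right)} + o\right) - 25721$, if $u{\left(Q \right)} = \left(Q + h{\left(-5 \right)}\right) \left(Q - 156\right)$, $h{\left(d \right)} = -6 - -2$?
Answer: $-22688$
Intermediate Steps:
$h{\left(d \right)} = -4$ ($h{\left(d \right)} = -6 + 2 = -4$)
$u{\left(Q \right)} = \left(-156 + Q\right) \left(-4 + Q\right)$ ($u{\left(Q \right)} = \left(Q - 4\right) \left(Q - 156\right) = \left(-4 + Q\right) \left(-156 + Q\right) = \left(-156 + Q\right) \left(-4 + Q\right)$)
$o = 4320$ ($o = 480 \cdot 9 = 4320$)
$\left(u{\left(26 - 13 \right)} + o\right) - 25721 = \left(\left(624 + \left(26 - 13\right)^{2} - 160 \left(26 - 13\right)\right) + 4320\right) - 25721 = \left(\left(624 + 13^{2} - 2080\right) + 4320\right) - 25721 = \left(\left(624 + 169 - 2080\right) + 4320\right) - 25721 = \left(-1287 + 4320\right) - 25721 = 3033 - 25721 = -22688$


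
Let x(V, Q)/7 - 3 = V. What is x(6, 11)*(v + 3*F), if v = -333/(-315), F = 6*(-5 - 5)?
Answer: -56367/5 ≈ -11273.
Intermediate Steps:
x(V, Q) = 21 + 7*V
F = -60 (F = 6*(-10) = -60)
v = 37/35 (v = -333*(-1/315) = 37/35 ≈ 1.0571)
x(6, 11)*(v + 3*F) = (21 + 7*6)*(37/35 + 3*(-60)) = (21 + 42)*(37/35 - 180) = 63*(-6263/35) = -56367/5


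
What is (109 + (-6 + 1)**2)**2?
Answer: 17956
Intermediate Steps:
(109 + (-6 + 1)**2)**2 = (109 + (-5)**2)**2 = (109 + 25)**2 = 134**2 = 17956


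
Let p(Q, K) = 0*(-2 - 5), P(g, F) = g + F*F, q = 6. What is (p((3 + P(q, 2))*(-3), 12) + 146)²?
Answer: 21316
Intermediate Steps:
P(g, F) = g + F²
p(Q, K) = 0 (p(Q, K) = 0*(-7) = 0)
(p((3 + P(q, 2))*(-3), 12) + 146)² = (0 + 146)² = 146² = 21316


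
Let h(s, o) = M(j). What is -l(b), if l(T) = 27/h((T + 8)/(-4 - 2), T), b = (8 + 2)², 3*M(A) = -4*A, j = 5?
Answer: 81/20 ≈ 4.0500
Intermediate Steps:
M(A) = -4*A/3 (M(A) = (-4*A)/3 = -4*A/3)
h(s, o) = -20/3 (h(s, o) = -4/3*5 = -20/3)
b = 100 (b = 10² = 100)
l(T) = -81/20 (l(T) = 27/(-20/3) = 27*(-3/20) = -81/20)
-l(b) = -1*(-81/20) = 81/20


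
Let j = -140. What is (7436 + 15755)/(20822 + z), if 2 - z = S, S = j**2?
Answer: 23191/1224 ≈ 18.947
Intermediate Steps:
S = 19600 (S = (-140)**2 = 19600)
z = -19598 (z = 2 - 1*19600 = 2 - 19600 = -19598)
(7436 + 15755)/(20822 + z) = (7436 + 15755)/(20822 - 19598) = 23191/1224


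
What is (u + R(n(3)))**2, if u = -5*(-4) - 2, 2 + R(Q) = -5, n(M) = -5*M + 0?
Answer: 121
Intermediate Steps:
n(M) = -5*M
R(Q) = -7 (R(Q) = -2 - 5 = -7)
u = 18 (u = 20 - 2 = 18)
(u + R(n(3)))**2 = (18 - 7)**2 = 11**2 = 121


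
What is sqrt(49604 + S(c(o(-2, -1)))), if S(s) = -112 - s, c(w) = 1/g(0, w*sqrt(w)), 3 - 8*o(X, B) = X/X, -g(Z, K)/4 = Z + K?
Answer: sqrt(49494) ≈ 222.47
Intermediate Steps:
g(Z, K) = -4*K - 4*Z (g(Z, K) = -4*(Z + K) = -4*(K + Z) = -4*K - 4*Z)
o(X, B) = 1/4 (o(X, B) = 3/8 - X/(8*X) = 3/8 - 1/8*1 = 3/8 - 1/8 = 1/4)
c(w) = -1/(4*w**(3/2)) (c(w) = 1/(-4*w*sqrt(w) - 4*0) = 1/(-4*w**(3/2) + 0) = 1/(-4*w**(3/2)) = -1/(4*w**(3/2)))
sqrt(49604 + S(c(o(-2, -1)))) = sqrt(49604 + (-112 - (-1)/(4*4**(-3/2)))) = sqrt(49604 + (-112 - (-1)*8/4)) = sqrt(49604 + (-112 - 1*(-2))) = sqrt(49604 + (-112 + 2)) = sqrt(49604 - 110) = sqrt(49494)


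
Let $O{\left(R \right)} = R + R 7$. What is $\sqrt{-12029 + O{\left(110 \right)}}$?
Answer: $i \sqrt{11149} \approx 105.59 i$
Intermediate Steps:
$O{\left(R \right)} = 8 R$ ($O{\left(R \right)} = R + 7 R = 8 R$)
$\sqrt{-12029 + O{\left(110 \right)}} = \sqrt{-12029 + 8 \cdot 110} = \sqrt{-12029 + 880} = \sqrt{-11149} = i \sqrt{11149}$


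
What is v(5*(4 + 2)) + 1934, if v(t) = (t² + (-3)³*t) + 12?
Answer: 2036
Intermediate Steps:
v(t) = 12 + t² - 27*t (v(t) = (t² - 27*t) + 12 = 12 + t² - 27*t)
v(5*(4 + 2)) + 1934 = (12 + (5*(4 + 2))² - 135*(4 + 2)) + 1934 = (12 + (5*6)² - 135*6) + 1934 = (12 + 30² - 27*30) + 1934 = (12 + 900 - 810) + 1934 = 102 + 1934 = 2036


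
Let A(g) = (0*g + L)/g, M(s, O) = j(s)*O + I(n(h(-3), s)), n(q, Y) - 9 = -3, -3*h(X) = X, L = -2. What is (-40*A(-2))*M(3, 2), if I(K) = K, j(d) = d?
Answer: -480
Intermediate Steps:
h(X) = -X/3
n(q, Y) = 6 (n(q, Y) = 9 - 3 = 6)
M(s, O) = 6 + O*s (M(s, O) = s*O + 6 = O*s + 6 = 6 + O*s)
A(g) = -2/g (A(g) = (0*g - 2)/g = (0 - 2)/g = -2/g)
(-40*A(-2))*M(3, 2) = (-(-80)/(-2))*(6 + 2*3) = (-(-80)*(-1)/2)*(6 + 6) = -40*1*12 = -40*12 = -480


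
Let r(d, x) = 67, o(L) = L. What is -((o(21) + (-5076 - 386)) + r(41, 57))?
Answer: 5374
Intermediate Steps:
-((o(21) + (-5076 - 386)) + r(41, 57)) = -((21 + (-5076 - 386)) + 67) = -((21 - 5462) + 67) = -(-5441 + 67) = -1*(-5374) = 5374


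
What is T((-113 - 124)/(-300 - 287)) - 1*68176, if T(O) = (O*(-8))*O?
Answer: -23491785496/344569 ≈ -68177.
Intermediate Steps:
T(O) = -8*O**2 (T(O) = (-8*O)*O = -8*O**2)
T((-113 - 124)/(-300 - 287)) - 1*68176 = -8*(-113 - 124)**2/(-300 - 287)**2 - 1*68176 = -8*(-237/(-587))**2 - 68176 = -8*(-237*(-1/587))**2 - 68176 = -8*(237/587)**2 - 68176 = -8*56169/344569 - 68176 = -449352/344569 - 68176 = -23491785496/344569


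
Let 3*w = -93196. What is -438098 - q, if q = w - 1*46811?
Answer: -1080665/3 ≈ -3.6022e+5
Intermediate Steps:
w = -93196/3 (w = (⅓)*(-93196) = -93196/3 ≈ -31065.)
q = -233629/3 (q = -93196/3 - 1*46811 = -93196/3 - 46811 = -233629/3 ≈ -77876.)
-438098 - q = -438098 - 1*(-233629/3) = -438098 + 233629/3 = -1080665/3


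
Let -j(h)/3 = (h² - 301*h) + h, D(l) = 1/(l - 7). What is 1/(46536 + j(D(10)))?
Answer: 3/140507 ≈ 2.1351e-5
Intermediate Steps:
D(l) = 1/(-7 + l)
j(h) = -3*h² + 900*h (j(h) = -3*((h² - 301*h) + h) = -3*(h² - 300*h) = -3*h² + 900*h)
1/(46536 + j(D(10))) = 1/(46536 + 3*(300 - 1/(-7 + 10))/(-7 + 10)) = 1/(46536 + 3*(300 - 1/3)/3) = 1/(46536 + 3*(⅓)*(300 - 1*⅓)) = 1/(46536 + 3*(⅓)*(300 - ⅓)) = 1/(46536 + 3*(⅓)*(899/3)) = 1/(46536 + 899/3) = 1/(140507/3) = 3/140507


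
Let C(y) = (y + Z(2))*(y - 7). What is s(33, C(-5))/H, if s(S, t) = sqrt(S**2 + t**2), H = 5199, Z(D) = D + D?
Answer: sqrt(137)/1733 ≈ 0.0067540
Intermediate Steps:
Z(D) = 2*D
C(y) = (-7 + y)*(4 + y) (C(y) = (y + 2*2)*(y - 7) = (y + 4)*(-7 + y) = (4 + y)*(-7 + y) = (-7 + y)*(4 + y))
s(33, C(-5))/H = sqrt(33**2 + (-28 + (-5)**2 - 3*(-5))**2)/5199 = sqrt(1089 + (-28 + 25 + 15)**2)*(1/5199) = sqrt(1089 + 12**2)*(1/5199) = sqrt(1089 + 144)*(1/5199) = sqrt(1233)*(1/5199) = (3*sqrt(137))*(1/5199) = sqrt(137)/1733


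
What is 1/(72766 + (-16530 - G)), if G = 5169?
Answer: 1/51067 ≈ 1.9582e-5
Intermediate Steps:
1/(72766 + (-16530 - G)) = 1/(72766 + (-16530 - 1*5169)) = 1/(72766 + (-16530 - 5169)) = 1/(72766 - 21699) = 1/51067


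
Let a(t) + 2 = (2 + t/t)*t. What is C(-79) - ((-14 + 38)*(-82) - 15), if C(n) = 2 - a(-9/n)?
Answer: 156946/79 ≈ 1986.7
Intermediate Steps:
a(t) = -2 + 3*t (a(t) = -2 + (2 + t/t)*t = -2 + (2 + 1)*t = -2 + 3*t)
C(n) = 4 + 27/n (C(n) = 2 - (-2 + 3*(-9/n)) = 2 - (-2 - 27/n) = 2 + (2 + 27/n) = 4 + 27/n)
C(-79) - ((-14 + 38)*(-82) - 15) = (4 + 27/(-79)) - ((-14 + 38)*(-82) - 15) = (4 + 27*(-1/79)) - (24*(-82) - 15) = (4 - 27/79) - (-1968 - 15) = 289/79 - 1*(-1983) = 289/79 + 1983 = 156946/79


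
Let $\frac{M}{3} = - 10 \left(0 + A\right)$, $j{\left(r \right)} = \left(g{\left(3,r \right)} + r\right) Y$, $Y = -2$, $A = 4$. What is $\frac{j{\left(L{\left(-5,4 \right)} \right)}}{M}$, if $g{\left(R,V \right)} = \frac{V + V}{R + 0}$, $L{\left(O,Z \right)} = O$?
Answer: $- \frac{5}{36} \approx -0.13889$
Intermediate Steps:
$g{\left(R,V \right)} = \frac{2 V}{R}$
$j{\left(r \right)} = - \frac{10 r}{3}$ ($j{\left(r \right)} = \left(\frac{2 r}{3} + r\right) \left(-2\right) = \frac{5 r}{3} \left(-2\right) = - \frac{10 r}{3}$)
$M = -120$ ($M = 3 \left(- 10 \left(0 + 4\right)\right) = 3 \left(\left(-10\right) 4\right) = 3 \left(-40\right) = -120$)
$\frac{j{\left(L{\left(-5,4 \right)} \right)}}{M} = \frac{\left(- \frac{10}{3}\right) \left(-5\right)}{-120} = \frac{50}{3} \left(- \frac{1}{120}\right) = - \frac{5}{36}$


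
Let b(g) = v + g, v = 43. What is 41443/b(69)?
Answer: 41443/112 ≈ 370.03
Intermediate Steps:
b(g) = 43 + g
41443/b(69) = 41443/(43 + 69) = 41443/112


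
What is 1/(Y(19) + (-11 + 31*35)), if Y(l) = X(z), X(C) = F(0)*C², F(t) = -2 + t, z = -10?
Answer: 1/874 ≈ 0.0011442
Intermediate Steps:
X(C) = -2*C² (X(C) = (-2 + 0)*C² = -2*C²)
Y(l) = -200 (Y(l) = -2*(-10)² = -2*100 = -200)
1/(Y(19) + (-11 + 31*35)) = 1/(-200 + (-11 + 31*35)) = 1/(-200 + (-11 + 1085)) = 1/(-200 + 1074) = 1/874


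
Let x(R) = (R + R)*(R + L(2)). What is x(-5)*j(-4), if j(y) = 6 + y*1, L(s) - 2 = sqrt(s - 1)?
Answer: 40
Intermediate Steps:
L(s) = 2 + sqrt(-1 + s) (L(s) = 2 + sqrt(s - 1) = 2 + sqrt(-1 + s))
j(y) = 6 + y
x(R) = 2*R*(3 + R) (x(R) = (R + R)*(R + (2 + sqrt(-1 + 2))) = (2*R)*(R + (2 + sqrt(1))) = (2*R)*(R + (2 + 1)) = (2*R)*(R + 3) = (2*R)*(3 + R) = 2*R*(3 + R))
x(-5)*j(-4) = (2*(-5)*(3 - 5))*(6 - 4) = (2*(-5)*(-2))*2 = 20*2 = 40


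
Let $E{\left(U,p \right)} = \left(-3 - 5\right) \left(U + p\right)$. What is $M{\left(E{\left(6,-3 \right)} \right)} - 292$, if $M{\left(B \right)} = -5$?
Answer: $-297$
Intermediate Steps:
$E{\left(U,p \right)} = - 8 U - 8 p$ ($E{\left(U,p \right)} = - 8 \left(U + p\right) = - 8 U - 8 p$)
$M{\left(E{\left(6,-3 \right)} \right)} - 292 = -5 - 292 = -297$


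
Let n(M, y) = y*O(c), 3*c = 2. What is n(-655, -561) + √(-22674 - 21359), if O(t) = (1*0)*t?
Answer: I*√44033 ≈ 209.84*I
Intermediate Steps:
c = ⅔ (c = (⅓)*2 = ⅔ ≈ 0.66667)
O(t) = 0 (O(t) = 0*t = 0)
n(M, y) = 0 (n(M, y) = y*0 = 0)
n(-655, -561) + √(-22674 - 21359) = 0 + √(-22674 - 21359) = 0 + √(-44033) = 0 + I*√44033 = I*√44033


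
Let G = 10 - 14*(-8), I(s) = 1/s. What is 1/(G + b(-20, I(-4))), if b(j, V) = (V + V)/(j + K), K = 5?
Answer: 30/3661 ≈ 0.0081945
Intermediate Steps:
I(s) = 1/s
G = 122 (G = 10 + 112 = 122)
b(j, V) = 2*V/(5 + j) (b(j, V) = (V + V)/(j + 5) = (2*V)/(5 + j) = 2*V/(5 + j))
1/(G + b(-20, I(-4))) = 1/(122 + 2/(-4*(5 - 20))) = 1/(122 + 2*(-¼)/(-15)) = 1/(122 + 2*(-¼)*(-1/15)) = 1/(122 + 1/30) = 1/(3661/30) = 30/3661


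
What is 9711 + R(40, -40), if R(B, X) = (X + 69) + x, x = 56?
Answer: 9796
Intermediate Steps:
R(B, X) = 125 + X (R(B, X) = (X + 69) + 56 = (69 + X) + 56 = 125 + X)
9711 + R(40, -40) = 9711 + (125 - 40) = 9711 + 85 = 9796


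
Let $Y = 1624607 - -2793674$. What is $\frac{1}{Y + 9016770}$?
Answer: $\frac{1}{13435051} \approx 7.4432 \cdot 10^{-8}$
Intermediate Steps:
$Y = 4418281$ ($Y = 1624607 + 2793674 = 4418281$)
$\frac{1}{Y + 9016770} = \frac{1}{4418281 + 9016770} = \frac{1}{13435051}$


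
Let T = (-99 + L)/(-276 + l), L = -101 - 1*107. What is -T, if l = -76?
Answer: -307/352 ≈ -0.87216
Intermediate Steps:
L = -208 (L = -101 - 107 = -208)
T = 307/352 (T = (-99 - 208)/(-276 - 76) = -307/(-352) = -307*(-1/352) = 307/352 ≈ 0.87216)
-T = -1*307/352 = -307/352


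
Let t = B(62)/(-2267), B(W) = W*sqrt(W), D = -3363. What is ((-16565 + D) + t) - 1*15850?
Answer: -35778 - 62*sqrt(62)/2267 ≈ -35778.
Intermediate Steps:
B(W) = W**(3/2)
t = -62*sqrt(62)/2267 (t = 62**(3/2)/(-2267) = (62*sqrt(62))*(-1/2267) = -62*sqrt(62)/2267 ≈ -0.21535)
((-16565 + D) + t) - 1*15850 = ((-16565 - 3363) - 62*sqrt(62)/2267) - 1*15850 = (-19928 - 62*sqrt(62)/2267) - 15850 = -35778 - 62*sqrt(62)/2267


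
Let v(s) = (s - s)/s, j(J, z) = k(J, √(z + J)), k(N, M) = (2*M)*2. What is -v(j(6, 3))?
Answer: 0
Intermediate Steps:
k(N, M) = 4*M
j(J, z) = 4*√(J + z) (j(J, z) = 4*√(z + J) = 4*√(J + z))
v(s) = 0 (v(s) = 0/s = 0)
-v(j(6, 3)) = -1*0 = 0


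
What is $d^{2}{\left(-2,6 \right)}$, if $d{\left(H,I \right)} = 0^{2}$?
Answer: $0$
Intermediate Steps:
$d{\left(H,I \right)} = 0$
$d^{2}{\left(-2,6 \right)} = 0^{2} = 0$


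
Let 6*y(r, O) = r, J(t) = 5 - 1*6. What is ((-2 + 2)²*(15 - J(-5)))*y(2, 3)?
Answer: 0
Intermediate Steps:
J(t) = -1 (J(t) = 5 - 6 = -1)
y(r, O) = r/6
((-2 + 2)²*(15 - J(-5)))*y(2, 3) = ((-2 + 2)²*(15 - 1*(-1)))*((⅙)*2) = (0²*(15 + 1))*(⅓) = (0*16)*(⅓) = 0*(⅓) = 0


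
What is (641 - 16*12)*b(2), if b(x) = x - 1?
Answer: 449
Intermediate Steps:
b(x) = -1 + x
(641 - 16*12)*b(2) = (641 - 16*12)*(-1 + 2) = (641 - 192)*1 = 449*1 = 449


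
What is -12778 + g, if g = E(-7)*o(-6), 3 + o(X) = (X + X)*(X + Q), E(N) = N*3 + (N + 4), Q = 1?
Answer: -14146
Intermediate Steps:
E(N) = 4 + 4*N (E(N) = 3*N + (4 + N) = 4 + 4*N)
o(X) = -3 + 2*X*(1 + X) (o(X) = -3 + (X + X)*(X + 1) = -3 + (2*X)*(1 + X) = -3 + 2*X*(1 + X))
g = -1368 (g = (4 + 4*(-7))*(-3 + 2*(-6) + 2*(-6)²) = (4 - 28)*(-3 - 12 + 2*36) = -24*(-3 - 12 + 72) = -24*57 = -1368)
-12778 + g = -12778 - 1368 = -14146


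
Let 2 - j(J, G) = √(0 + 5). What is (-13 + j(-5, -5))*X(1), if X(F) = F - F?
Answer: 0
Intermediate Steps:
X(F) = 0
j(J, G) = 2 - √5 (j(J, G) = 2 - √(0 + 5) = 2 - √5)
(-13 + j(-5, -5))*X(1) = (-13 + (2 - √5))*0 = (-11 - √5)*0 = 0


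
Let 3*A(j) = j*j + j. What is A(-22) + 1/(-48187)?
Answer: 7420797/48187 ≈ 154.00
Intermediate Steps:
A(j) = j/3 + j²/3 (A(j) = (j*j + j)/3 = (j² + j)/3 = (j + j²)/3 = j/3 + j²/3)
A(-22) + 1/(-48187) = (⅓)*(-22)*(1 - 22) + 1/(-48187) = (⅓)*(-22)*(-21) - 1/48187 = 154 - 1/48187 = 7420797/48187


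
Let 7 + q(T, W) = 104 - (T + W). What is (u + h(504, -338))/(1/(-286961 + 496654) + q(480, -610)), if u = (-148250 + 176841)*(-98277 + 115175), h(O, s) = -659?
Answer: 101308991461887/47600312 ≈ 2.1283e+6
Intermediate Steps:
u = 483130718 (u = 28591*16898 = 483130718)
q(T, W) = 97 - T - W (q(T, W) = -7 + (104 - (T + W)) = -7 + (104 + (-T - W)) = -7 + (104 - T - W) = 97 - T - W)
(u + h(504, -338))/(1/(-286961 + 496654) + q(480, -610)) = (483130718 - 659)/(1/(-286961 + 496654) + (97 - 1*480 - 1*(-610))) = 483130059/(1/209693 + (97 - 480 + 610)) = 483130059/(1/209693 + 227) = 483130059/(47600312/209693) = 483130059*(209693/47600312) = 101308991461887/47600312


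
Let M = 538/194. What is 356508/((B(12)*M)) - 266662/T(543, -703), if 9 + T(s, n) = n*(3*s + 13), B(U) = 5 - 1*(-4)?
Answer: 4435446980018/310516115 ≈ 14284.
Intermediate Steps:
B(U) = 9 (B(U) = 5 + 4 = 9)
M = 269/97 (M = 538*(1/194) = 269/97 ≈ 2.7732)
T(s, n) = -9 + n*(13 + 3*s) (T(s, n) = -9 + n*(3*s + 13) = -9 + n*(13 + 3*s))
356508/((B(12)*M)) - 266662/T(543, -703) = 356508/((9*(269/97))) - 266662/(-9 + 13*(-703) + 3*(-703)*543) = 356508/(2421/97) - 266662/(-9 - 9139 - 1145187) = 356508*(97/2421) - 266662/(-1154335) = 3842364/269 - 266662*(-1/1154335) = 3842364/269 + 266662/1154335 = 4435446980018/310516115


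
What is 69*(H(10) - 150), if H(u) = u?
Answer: -9660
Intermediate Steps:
69*(H(10) - 150) = 69*(10 - 150) = 69*(-140) = -9660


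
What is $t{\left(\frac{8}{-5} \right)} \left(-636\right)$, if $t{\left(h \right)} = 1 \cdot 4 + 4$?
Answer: $-5088$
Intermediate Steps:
$t{\left(h \right)} = 8$ ($t{\left(h \right)} = 4 + 4 = 8$)
$t{\left(\frac{8}{-5} \right)} \left(-636\right) = 8 \left(-636\right) = -5088$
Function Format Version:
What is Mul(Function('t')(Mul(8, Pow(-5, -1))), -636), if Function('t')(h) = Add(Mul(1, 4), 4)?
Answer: -5088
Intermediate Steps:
Function('t')(h) = 8 (Function('t')(h) = Add(4, 4) = 8)
Mul(Function('t')(Mul(8, Pow(-5, -1))), -636) = Mul(8, -636) = -5088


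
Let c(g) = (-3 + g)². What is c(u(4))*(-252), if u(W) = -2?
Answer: -6300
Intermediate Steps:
c(u(4))*(-252) = (-3 - 2)²*(-252) = (-5)²*(-252) = 25*(-252) = -6300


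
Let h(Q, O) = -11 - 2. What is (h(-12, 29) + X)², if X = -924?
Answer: 877969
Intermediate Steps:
h(Q, O) = -13
(h(-12, 29) + X)² = (-13 - 924)² = (-937)² = 877969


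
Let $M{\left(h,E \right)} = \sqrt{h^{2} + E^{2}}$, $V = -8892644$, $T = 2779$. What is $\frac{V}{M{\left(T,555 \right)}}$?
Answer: $- \frac{4446322 \sqrt{8030866}}{4015433} \approx -3138.0$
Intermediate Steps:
$M{\left(h,E \right)} = \sqrt{E^{2} + h^{2}}$
$\frac{V}{M{\left(T,555 \right)}} = - \frac{8892644}{\sqrt{555^{2} + 2779^{2}}} = - \frac{8892644}{\sqrt{308025 + 7722841}} = - \frac{8892644}{\sqrt{8030866}} = - 8892644 \frac{\sqrt{8030866}}{8030866} = - \frac{4446322 \sqrt{8030866}}{4015433}$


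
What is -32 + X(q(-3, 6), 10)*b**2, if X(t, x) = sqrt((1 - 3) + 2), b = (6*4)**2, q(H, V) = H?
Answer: -32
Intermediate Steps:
b = 576 (b = 24**2 = 576)
X(t, x) = 0 (X(t, x) = sqrt(-2 + 2) = sqrt(0) = 0)
-32 + X(q(-3, 6), 10)*b**2 = -32 + 0*576**2 = -32 + 0*331776 = -32 + 0 = -32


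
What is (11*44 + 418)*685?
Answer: 617870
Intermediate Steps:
(11*44 + 418)*685 = (484 + 418)*685 = 902*685 = 617870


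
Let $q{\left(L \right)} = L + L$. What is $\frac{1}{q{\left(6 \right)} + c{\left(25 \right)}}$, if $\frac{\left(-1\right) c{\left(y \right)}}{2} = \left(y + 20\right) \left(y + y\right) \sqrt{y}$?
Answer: $- \frac{1}{22488} \approx -4.4468 \cdot 10^{-5}$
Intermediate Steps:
$q{\left(L \right)} = 2 L$
$c{\left(y \right)} = - 4 y^{\frac{3}{2}} \left(20 + y\right)$ ($c{\left(y \right)} = - 2 \left(y + 20\right) \left(y + y\right) \sqrt{y} = - 2 \left(20 + y\right) 2 y \sqrt{y} = - 2 \cdot 2 y \left(20 + y\right) \sqrt{y} = - 2 \cdot 2 y^{\frac{3}{2}} \left(20 + y\right) = - 4 y^{\frac{3}{2}} \left(20 + y\right)$)
$\frac{1}{q{\left(6 \right)} + c{\left(25 \right)}} = \frac{1}{2 \cdot 6 + 4 \cdot 25^{\frac{3}{2}} \left(-20 - 25\right)} = \frac{1}{12 + 4 \cdot 125 \left(-20 - 25\right)} = \frac{1}{12 + 4 \cdot 125 \left(-45\right)} = \frac{1}{12 - 22500} = \frac{1}{-22488} = - \frac{1}{22488}$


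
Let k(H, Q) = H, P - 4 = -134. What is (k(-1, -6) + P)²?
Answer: 17161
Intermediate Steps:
P = -130 (P = 4 - 134 = -130)
(k(-1, -6) + P)² = (-1 - 130)² = (-131)² = 17161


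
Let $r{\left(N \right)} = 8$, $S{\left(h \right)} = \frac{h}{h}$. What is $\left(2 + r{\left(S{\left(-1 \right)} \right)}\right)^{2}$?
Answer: $100$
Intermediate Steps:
$S{\left(h \right)} = 1$
$\left(2 + r{\left(S{\left(-1 \right)} \right)}\right)^{2} = \left(2 + 8\right)^{2} = 10^{2} = 100$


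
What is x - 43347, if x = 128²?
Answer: -26963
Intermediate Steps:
x = 16384
x - 43347 = 16384 - 43347 = -26963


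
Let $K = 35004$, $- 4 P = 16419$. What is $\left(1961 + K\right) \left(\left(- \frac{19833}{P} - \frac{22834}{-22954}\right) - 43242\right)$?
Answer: $- \frac{100390309079792145}{62813621} \approx -1.5982 \cdot 10^{9}$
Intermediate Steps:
$P = - \frac{16419}{4}$ ($P = \left(- \frac{1}{4}\right) 16419 = - \frac{16419}{4} \approx -4104.8$)
$\left(1961 + K\right) \left(\left(- \frac{19833}{P} - \frac{22834}{-22954}\right) - 43242\right) = \left(1961 + 35004\right) \left(\left(- \frac{19833}{- \frac{16419}{4}} - \frac{22834}{-22954}\right) - 43242\right) = 36965 \left(\left(\left(-19833\right) \left(- \frac{4}{16419}\right) - - \frac{11417}{11477}\right) - 43242\right) = 36965 \left(\left(\frac{26444}{5473} + \frac{11417}{11477}\right) - 43242\right) = 36965 \left(\frac{365983029}{62813621} - 43242\right) = 36965 \left(- \frac{2715820616253}{62813621}\right) = - \frac{100390309079792145}{62813621}$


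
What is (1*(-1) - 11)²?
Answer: 144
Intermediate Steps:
(1*(-1) - 11)² = (-1 - 11)² = (-12)² = 144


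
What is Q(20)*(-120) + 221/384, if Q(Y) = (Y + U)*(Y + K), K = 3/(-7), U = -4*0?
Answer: -126257653/2688 ≈ -46971.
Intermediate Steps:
U = 0
K = -3/7 (K = 3*(-⅐) = -3/7 ≈ -0.42857)
Q(Y) = Y*(-3/7 + Y) (Q(Y) = (Y + 0)*(Y - 3/7) = Y*(-3/7 + Y))
Q(20)*(-120) + 221/384 = ((⅐)*20*(-3 + 7*20))*(-120) + 221/384 = ((⅐)*20*(-3 + 140))*(-120) + 221*(1/384) = ((⅐)*20*137)*(-120) + 221/384 = (2740/7)*(-120) + 221/384 = -328800/7 + 221/384 = -126257653/2688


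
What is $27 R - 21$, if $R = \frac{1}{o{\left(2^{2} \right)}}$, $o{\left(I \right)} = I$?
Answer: $- \frac{57}{4} \approx -14.25$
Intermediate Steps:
$R = \frac{1}{4}$ ($R = \frac{1}{2^{2}} = \frac{1}{4} \approx 0.25$)
$27 R - 21 = 27 \cdot \frac{1}{4} - 21 = \frac{27}{4} - 21 = - \frac{57}{4}$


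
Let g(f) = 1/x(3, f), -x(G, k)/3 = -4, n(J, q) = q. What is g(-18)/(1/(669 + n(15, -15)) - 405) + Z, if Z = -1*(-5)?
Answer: 2648581/529738 ≈ 4.9998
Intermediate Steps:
Z = 5
x(G, k) = 12 (x(G, k) = -3*(-4) = 12)
g(f) = 1/12
g(-18)/(1/(669 + n(15, -15)) - 405) + Z = 1/(12*(1/(669 - 15) - 405)) + 5 = 1/(12*(1/654 - 405)) + 5 = 1/(12*(-264869/654)) + 5 = (1/12)*(-654/264869) + 5 = -109/529738 + 5 = 2648581/529738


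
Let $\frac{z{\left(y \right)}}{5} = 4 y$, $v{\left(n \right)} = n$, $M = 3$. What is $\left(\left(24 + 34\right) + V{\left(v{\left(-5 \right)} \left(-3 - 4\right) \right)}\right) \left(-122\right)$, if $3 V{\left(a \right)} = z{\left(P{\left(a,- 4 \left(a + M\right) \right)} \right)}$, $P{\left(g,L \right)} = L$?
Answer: $\frac{349652}{3} \approx 1.1655 \cdot 10^{5}$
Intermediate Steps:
$z{\left(y \right)} = 20 y$ ($z{\left(y \right)} = 5 \cdot 4 y = 20 y$)
$V{\left(a \right)} = -80 - \frac{80 a}{3}$ ($V{\left(a \right)} = \frac{20 \left(- 4 \left(a + 3\right)\right)}{3} = \frac{20 \left(- 4 \left(3 + a\right)\right)}{3} = \frac{20 \left(-12 - 4 a\right)}{3} = \frac{-240 - 80 a}{3} = -80 - \frac{80 a}{3}$)
$\left(\left(24 + 34\right) + V{\left(v{\left(-5 \right)} \left(-3 - 4\right) \right)}\right) \left(-122\right) = \left(\left(24 + 34\right) - \left(80 + \frac{80 \left(- 5 \left(-3 - 4\right)\right)}{3}\right)\right) \left(-122\right) = \left(58 - \left(80 + \frac{80 \left(\left(-5\right) \left(-7\right)\right)}{3}\right)\right) \left(-122\right) = \left(58 - \frac{3040}{3}\right) \left(-122\right) = \left(- \frac{2866}{3}\right) \left(-122\right) = \frac{349652}{3}$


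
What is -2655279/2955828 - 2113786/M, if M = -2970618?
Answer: -273305291269/1463439310284 ≈ -0.18676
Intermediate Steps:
-2655279/2955828 - 2113786/M = -2655279/2955828 - 2113786/(-2970618) = -2655279*1/2955828 - 2113786*(-1/2970618) = -885093/985276 + 1056893/1485309 = -273305291269/1463439310284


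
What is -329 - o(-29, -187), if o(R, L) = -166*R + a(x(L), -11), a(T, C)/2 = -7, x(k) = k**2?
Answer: -5129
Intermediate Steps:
a(T, C) = -14 (a(T, C) = 2*(-7) = -14)
o(R, L) = -14 - 166*R (o(R, L) = -166*R - 14 = -14 - 166*R)
-329 - o(-29, -187) = -329 - (-14 - 166*(-29)) = -329 - (-14 + 4814) = -329 - 1*4800 = -329 - 4800 = -5129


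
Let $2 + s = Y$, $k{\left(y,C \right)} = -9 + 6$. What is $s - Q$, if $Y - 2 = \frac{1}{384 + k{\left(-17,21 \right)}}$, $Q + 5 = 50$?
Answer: $- \frac{17144}{381} \approx -44.997$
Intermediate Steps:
$Q = 45$ ($Q = -5 + 50 = 45$)
$k{\left(y,C \right)} = -3$
$Y = \frac{763}{381}$ ($Y = 2 + \frac{1}{384 - 3} = 2 + \frac{1}{381} = \frac{763}{381} \approx 2.0026$)
$s = \frac{1}{381}$ ($s = -2 + \frac{763}{381} = \frac{1}{381} \approx 0.0026247$)
$s - Q = \frac{1}{381} - 45 = - \frac{17144}{381}$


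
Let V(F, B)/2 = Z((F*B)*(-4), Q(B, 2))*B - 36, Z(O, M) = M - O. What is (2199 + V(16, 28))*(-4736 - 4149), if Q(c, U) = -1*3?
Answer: -909033235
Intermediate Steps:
Q(c, U) = -3
V(F, B) = -72 + 2*B*(-3 + 4*B*F) (V(F, B) = 2*((-3 - F*B*(-4))*B - 36) = 2*((-3 - B*F*(-4))*B - 36) = 2*((-3 - (-4)*B*F)*B - 36) = 2*((-3 + 4*B*F)*B - 36) = 2*(B*(-3 + 4*B*F) - 36) = 2*(-36 + B*(-3 + 4*B*F)) = -72 + 2*B*(-3 + 4*B*F))
(2199 + V(16, 28))*(-4736 - 4149) = (2199 + (-72 + 2*28*(-3 + 4*28*16)))*(-4736 - 4149) = (2199 + (-72 + 2*28*(-3 + 1792)))*(-8885) = (2199 + (-72 + 2*28*1789))*(-8885) = (2199 + (-72 + 100184))*(-8885) = (2199 + 100112)*(-8885) = 102311*(-8885) = -909033235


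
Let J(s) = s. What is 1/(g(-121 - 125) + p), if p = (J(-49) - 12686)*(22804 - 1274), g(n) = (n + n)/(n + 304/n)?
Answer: -15205/4168976052492 ≈ -3.6472e-9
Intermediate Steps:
g(n) = 2*n/(n + 304/n) (g(n) = (2*n)/(n + 304/n) = 2*n/(n + 304/n))
p = -274184550 (p = (-49 - 12686)*(22804 - 1274) = -12735*21530 = -274184550)
1/(g(-121 - 125) + p) = 1/(2*(-121 - 125)**2/(304 + (-121 - 125)**2) - 274184550) = 1/(2*(-246)**2/(304 + (-246)**2) - 274184550) = 1/(2*60516/(304 + 60516) - 274184550) = 1/(2*60516/60820 - 274184550) = 1/(2*60516*(1/60820) - 274184550) = 1/(30258/15205 - 274184550) = 1/(-4168976052492/15205) = -15205/4168976052492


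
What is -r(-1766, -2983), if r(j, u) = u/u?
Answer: -1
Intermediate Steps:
r(j, u) = 1
-r(-1766, -2983) = -1*1 = -1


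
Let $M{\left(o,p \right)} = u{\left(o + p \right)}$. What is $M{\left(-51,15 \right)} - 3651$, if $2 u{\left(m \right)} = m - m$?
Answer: $-3651$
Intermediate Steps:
$u{\left(m \right)} = 0$ ($u{\left(m \right)} = \frac{m - m}{2} = \frac{1}{2} \cdot 0 = 0$)
$M{\left(o,p \right)} = 0$
$M{\left(-51,15 \right)} - 3651 = 0 - 3651 = -3651$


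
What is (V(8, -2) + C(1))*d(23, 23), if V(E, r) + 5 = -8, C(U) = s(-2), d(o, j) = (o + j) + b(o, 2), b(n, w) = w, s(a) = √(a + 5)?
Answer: -624 + 48*√3 ≈ -540.86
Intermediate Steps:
s(a) = √(5 + a)
d(o, j) = 2 + j + o (d(o, j) = (o + j) + 2 = (j + o) + 2 = 2 + j + o)
C(U) = √3 (C(U) = √(5 - 2) = √3)
V(E, r) = -13 (V(E, r) = -5 - 8 = -13)
(V(8, -2) + C(1))*d(23, 23) = (-13 + √3)*(2 + 23 + 23) = (-13 + √3)*48 = -624 + 48*√3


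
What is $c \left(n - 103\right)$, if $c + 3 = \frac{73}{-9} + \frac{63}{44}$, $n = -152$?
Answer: $\frac{325805}{132} \approx 2468.2$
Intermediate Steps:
$c = - \frac{3833}{396}$ ($c = -3 + \left(\frac{73}{-9} + \frac{63}{44}\right) = -3 + \left(73 \left(- \frac{1}{9}\right) + 63 \cdot \frac{1}{44}\right) = -3 + \left(- \frac{73}{9} + \frac{63}{44}\right) = -3 - \frac{2645}{396} = - \frac{3833}{396} \approx -9.6793$)
$c \left(n - 103\right) = - \frac{3833 \left(-152 - 103\right)}{396} = \left(- \frac{3833}{396}\right) \left(-255\right) = \frac{325805}{132}$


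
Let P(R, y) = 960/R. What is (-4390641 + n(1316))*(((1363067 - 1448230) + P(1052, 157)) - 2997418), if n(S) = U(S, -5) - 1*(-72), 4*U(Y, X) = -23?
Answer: 14238081808256337/1052 ≈ 1.3534e+13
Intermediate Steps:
U(Y, X) = -23/4 (U(Y, X) = (¼)*(-23) = -23/4)
n(S) = 265/4 (n(S) = -23/4 - 1*(-72) = -23/4 + 72 = 265/4)
(-4390641 + n(1316))*(((1363067 - 1448230) + P(1052, 157)) - 2997418) = (-4390641 + 265/4)*(((1363067 - 1448230) + 960/1052) - 2997418) = -17562299*((-85163 + 960*(1/1052)) - 2997418)/4 = -17562299*((-85163 + 240/263) - 2997418)/4 = -17562299*(-22397629/263 - 2997418)/4 = -17562299/4*(-810718563/263) = 14238081808256337/1052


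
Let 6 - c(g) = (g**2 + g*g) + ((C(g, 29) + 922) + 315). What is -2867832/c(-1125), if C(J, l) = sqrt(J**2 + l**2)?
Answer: 73360909608/64782411605 - 5590824*sqrt(34)/64782411605 ≈ 1.1319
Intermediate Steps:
c(g) = -1231 - sqrt(841 + g**2) - 2*g**2 (c(g) = 6 - ((g**2 + g*g) + ((sqrt(g**2 + 29**2) + 922) + 315)) = 6 - ((g**2 + g**2) + ((sqrt(g**2 + 841) + 922) + 315)) = 6 - (2*g**2 + ((sqrt(841 + g**2) + 922) + 315)) = 6 - (2*g**2 + ((922 + sqrt(841 + g**2)) + 315)) = 6 - (2*g**2 + (1237 + sqrt(841 + g**2))) = 6 - (1237 + sqrt(841 + g**2) + 2*g**2) = 6 + (-1237 - sqrt(841 + g**2) - 2*g**2) = -1231 - sqrt(841 + g**2) - 2*g**2)
-2867832/c(-1125) = -2867832/(-1231 - sqrt(841 + (-1125)**2) - 2*(-1125)**2) = -2867832/(-1231 - sqrt(841 + 1265625) - 2*1265625) = -2867832/(-1231 - sqrt(1266466) - 2531250) = -2867832/(-1231 - 193*sqrt(34) - 2531250) = -2867832/(-2532481 - 193*sqrt(34))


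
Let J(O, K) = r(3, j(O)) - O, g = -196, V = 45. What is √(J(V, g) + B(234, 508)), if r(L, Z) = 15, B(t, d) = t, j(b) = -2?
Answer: 2*√51 ≈ 14.283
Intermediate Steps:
J(O, K) = 15 - O
√(J(V, g) + B(234, 508)) = √((15 - 1*45) + 234) = √((15 - 45) + 234) = √(-30 + 234) = √204 = 2*√51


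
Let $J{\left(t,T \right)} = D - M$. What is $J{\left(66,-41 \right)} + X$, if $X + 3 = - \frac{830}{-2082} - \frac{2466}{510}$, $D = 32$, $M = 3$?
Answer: $\frac{1908034}{88485} \approx 21.563$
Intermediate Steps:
$J{\left(t,T \right)} = 29$ ($J{\left(t,T \right)} = 32 - 3 = 29$)
$X = - \frac{658031}{88485}$ ($X = -3 - \left(- \frac{415}{1041} + \frac{411}{85}\right) = -3 - \frac{392576}{88485} = - \frac{658031}{88485} \approx -7.4366$)
$J{\left(66,-41 \right)} + X = 29 - \frac{658031}{88485} = \frac{1908034}{88485}$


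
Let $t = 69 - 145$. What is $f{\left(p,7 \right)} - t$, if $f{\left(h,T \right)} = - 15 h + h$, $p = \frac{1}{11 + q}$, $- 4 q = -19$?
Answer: $\frac{676}{9} \approx 75.111$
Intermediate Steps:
$q = \frac{19}{4}$ ($q = \left(- \frac{1}{4}\right) \left(-19\right) = \frac{19}{4} \approx 4.75$)
$p = \frac{4}{63}$ ($p = \frac{1}{11 + \frac{19}{4}} = \frac{1}{\frac{63}{4}} = \frac{4}{63} \approx 0.063492$)
$t = -76$ ($t = 69 - 145 = -76$)
$f{\left(h,T \right)} = - 14 h$
$f{\left(p,7 \right)} - t = \left(-14\right) \frac{4}{63} - -76 = - \frac{8}{9} + 76 = \frac{676}{9}$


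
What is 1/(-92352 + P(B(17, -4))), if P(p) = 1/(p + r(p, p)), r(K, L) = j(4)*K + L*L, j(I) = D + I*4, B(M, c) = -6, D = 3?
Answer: -84/7757569 ≈ -1.0828e-5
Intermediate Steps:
j(I) = 3 + 4*I (j(I) = 3 + I*4 = 3 + 4*I)
r(K, L) = L² + 19*K (r(K, L) = (3 + 4*4)*K + L*L = (3 + 16)*K + L² = 19*K + L² = L² + 19*K)
P(p) = 1/(p² + 20*p) (P(p) = 1/(p + (p² + 19*p)) = 1/(p² + 20*p))
1/(-92352 + P(B(17, -4))) = 1/(-92352 + 1/((-6)*(20 - 6))) = 1/(-92352 - ⅙/14) = 1/(-92352 - ⅙*1/14) = 1/(-92352 - 1/84) = 1/(-7757569/84) = -84/7757569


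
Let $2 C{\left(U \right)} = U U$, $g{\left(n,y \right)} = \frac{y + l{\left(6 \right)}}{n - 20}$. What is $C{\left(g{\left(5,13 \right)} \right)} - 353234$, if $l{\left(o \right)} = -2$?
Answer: $- \frac{158955179}{450} \approx -3.5323 \cdot 10^{5}$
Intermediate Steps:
$g{\left(n,y \right)} = \frac{-2 + y}{-20 + n}$ ($g{\left(n,y \right)} = \frac{y - 2}{n - 20} = \frac{-2 + y}{-20 + n}$)
$C{\left(U \right)} = \frac{U^{2}}{2}$ ($C{\left(U \right)} = \frac{U U}{2} = \frac{U^{2}}{2}$)
$C{\left(g{\left(5,13 \right)} \right)} - 353234 = \frac{\left(\frac{-2 + 13}{-20 + 5}\right)^{2}}{2} - 353234 = \frac{\left(\frac{1}{-15} \cdot 11\right)^{2}}{2} - 353234 = \frac{\left(\left(- \frac{1}{15}\right) 11\right)^{2}}{2} - 353234 = \frac{\left(- \frac{11}{15}\right)^{2}}{2} - 353234 = \frac{1}{2} \cdot \frac{121}{225} - 353234 = \frac{121}{450} - 353234 = - \frac{158955179}{450}$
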